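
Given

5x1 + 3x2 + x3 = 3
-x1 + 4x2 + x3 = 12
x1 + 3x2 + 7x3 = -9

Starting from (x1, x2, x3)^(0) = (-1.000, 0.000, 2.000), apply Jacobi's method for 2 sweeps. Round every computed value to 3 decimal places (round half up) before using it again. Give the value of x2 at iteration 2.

Iteration 1:
  x1 = (3 - (3)·0.000 - (1)·2.000) / (5) = 0.200
  x2 = (12 - (-1)·-1.000 - (1)·2.000) / (4) = 2.250
  x3 = (-9 - (1)·-1.000 - (3)·0.000) / (7) = -1.143
Iteration 2:
  x1 = (3 - (3)·2.250 - (1)·-1.143) / (5) = -0.521
  x2 = (12 - (-1)·0.200 - (1)·-1.143) / (4) = 3.336
  x3 = (-9 - (1)·0.200 - (3)·2.250) / (7) = -2.279

3.336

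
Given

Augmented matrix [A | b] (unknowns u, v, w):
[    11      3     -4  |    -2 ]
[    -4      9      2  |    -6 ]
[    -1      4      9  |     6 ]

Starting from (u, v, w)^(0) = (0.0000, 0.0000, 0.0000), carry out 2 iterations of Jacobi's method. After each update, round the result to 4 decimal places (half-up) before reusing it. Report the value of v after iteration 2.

Iteration 1:
  u = (-2 - (3)·0.0000 - (-4)·0.0000) / (11) = -0.1818
  v = (-6 - (-4)·0.0000 - (2)·0.0000) / (9) = -0.6667
  w = (6 - (-1)·0.0000 - (4)·0.0000) / (9) = 0.6667
Iteration 2:
  u = (-2 - (3)·-0.6667 - (-4)·0.6667) / (11) = 0.2424
  v = (-6 - (-4)·-0.1818 - (2)·0.6667) / (9) = -0.8956
  w = (6 - (-1)·-0.1818 - (4)·-0.6667) / (9) = 0.9428

-0.8956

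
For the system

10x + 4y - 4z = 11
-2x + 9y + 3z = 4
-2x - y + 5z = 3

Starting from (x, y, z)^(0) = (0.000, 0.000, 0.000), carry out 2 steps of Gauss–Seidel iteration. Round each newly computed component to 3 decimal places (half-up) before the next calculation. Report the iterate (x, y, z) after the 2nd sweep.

Iteration 1:
  x = (11 - (4)·0.000 - (-4)·0.000) / (10) = 1.100
  y = (4 - (-2)·1.100 - (3)·0.000) / (9) = 0.689
  z = (3 - (-2)·1.100 - (-1)·0.689) / (5) = 1.178
Iteration 2:
  x = (11 - (4)·0.689 - (-4)·1.178) / (10) = 1.296
  y = (4 - (-2)·1.296 - (3)·1.178) / (9) = 0.340
  z = (3 - (-2)·1.296 - (-1)·0.340) / (5) = 1.186

(1.296, 0.340, 1.186)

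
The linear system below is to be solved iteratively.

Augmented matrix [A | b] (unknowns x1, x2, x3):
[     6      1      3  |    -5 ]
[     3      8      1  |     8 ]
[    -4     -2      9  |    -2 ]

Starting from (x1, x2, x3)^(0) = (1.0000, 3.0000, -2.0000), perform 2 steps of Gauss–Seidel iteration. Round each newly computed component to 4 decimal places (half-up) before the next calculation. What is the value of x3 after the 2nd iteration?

-0.3702

Iteration 1:
  x1 = (-5 - (1)·3.0000 - (3)·-2.0000) / (6) = -0.3333
  x2 = (8 - (3)·-0.3333 - (1)·-2.0000) / (8) = 1.3750
  x3 = (-2 - (-4)·-0.3333 - (-2)·1.3750) / (9) = -0.0648
Iteration 2:
  x1 = (-5 - (1)·1.3750 - (3)·-0.0648) / (6) = -1.0301
  x2 = (8 - (3)·-1.0301 - (1)·-0.0648) / (8) = 1.3944
  x3 = (-2 - (-4)·-1.0301 - (-2)·1.3944) / (9) = -0.3702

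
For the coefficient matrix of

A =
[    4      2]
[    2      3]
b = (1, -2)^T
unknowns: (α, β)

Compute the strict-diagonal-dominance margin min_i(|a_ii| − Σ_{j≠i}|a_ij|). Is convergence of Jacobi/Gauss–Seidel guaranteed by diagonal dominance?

row 1: |4| − (2) = 2
row 2: |3| − (2) = 1
minimum over rows = 1 → strictly diagonally dominant (convergence guaranteed)

1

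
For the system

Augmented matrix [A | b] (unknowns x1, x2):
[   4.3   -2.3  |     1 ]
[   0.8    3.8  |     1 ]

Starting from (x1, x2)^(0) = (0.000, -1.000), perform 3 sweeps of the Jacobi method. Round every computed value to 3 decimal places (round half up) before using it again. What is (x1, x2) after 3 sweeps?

Iteration 1:
  x1 = (1 - (-2.3)·-1.000) / (4.3) = -0.302
  x2 = (1 - (0.8)·0.000) / (3.8) = 0.263
Iteration 2:
  x1 = (1 - (-2.3)·0.263) / (4.3) = 0.373
  x2 = (1 - (0.8)·-0.302) / (3.8) = 0.327
Iteration 3:
  x1 = (1 - (-2.3)·0.327) / (4.3) = 0.407
  x2 = (1 - (0.8)·0.373) / (3.8) = 0.185

(0.407, 0.185)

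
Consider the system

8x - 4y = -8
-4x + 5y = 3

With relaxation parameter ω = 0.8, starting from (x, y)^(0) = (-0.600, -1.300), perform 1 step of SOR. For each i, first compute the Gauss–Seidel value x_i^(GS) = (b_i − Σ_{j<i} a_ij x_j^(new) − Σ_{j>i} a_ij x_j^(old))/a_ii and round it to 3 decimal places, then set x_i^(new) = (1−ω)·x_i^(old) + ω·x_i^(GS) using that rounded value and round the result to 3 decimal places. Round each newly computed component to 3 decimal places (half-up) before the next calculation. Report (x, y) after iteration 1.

Iteration 1:
  x: GS value = (-8 - (-4)·-1.300) / (8) = -1.650;  x ← (1−ω)·-0.600 + ω·-1.650 = -1.440
  y: GS value = (3 - (-4)·-1.440) / (5) = -0.552;  y ← (1−ω)·-1.300 + ω·-0.552 = -0.702

(-1.440, -0.702)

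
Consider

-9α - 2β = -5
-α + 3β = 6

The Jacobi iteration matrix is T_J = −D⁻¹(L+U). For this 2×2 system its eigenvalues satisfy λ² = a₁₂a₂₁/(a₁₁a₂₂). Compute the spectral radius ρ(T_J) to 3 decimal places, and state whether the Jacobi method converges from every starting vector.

0.272

a₁₂a₂₁/(a₁₁a₂₂) = (-2)·(-1) / ((-9)·(3)) = -0.074074
ρ = √|-0.074074| = √0.074074 = 0.272
ρ < 1, so Jacobi converges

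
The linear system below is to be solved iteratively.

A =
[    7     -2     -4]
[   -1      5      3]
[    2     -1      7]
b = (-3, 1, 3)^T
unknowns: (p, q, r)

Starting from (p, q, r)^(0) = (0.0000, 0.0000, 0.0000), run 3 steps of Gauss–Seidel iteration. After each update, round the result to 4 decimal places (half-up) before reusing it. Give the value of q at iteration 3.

-0.1019

Iteration 1:
  p = (-3 - (-2)·0.0000 - (-4)·0.0000) / (7) = -0.4286
  q = (1 - (-1)·-0.4286 - (3)·0.0000) / (5) = 0.1143
  r = (3 - (2)·-0.4286 - (-1)·0.1143) / (7) = 0.5674
Iteration 2:
  p = (-3 - (-2)·0.1143 - (-4)·0.5674) / (7) = -0.0717
  q = (1 - (-1)·-0.0717 - (3)·0.5674) / (5) = -0.1548
  r = (3 - (2)·-0.0717 - (-1)·-0.1548) / (7) = 0.4269
Iteration 3:
  p = (-3 - (-2)·-0.1548 - (-4)·0.4269) / (7) = -0.2289
  q = (1 - (-1)·-0.2289 - (3)·0.4269) / (5) = -0.1019
  r = (3 - (2)·-0.2289 - (-1)·-0.1019) / (7) = 0.4794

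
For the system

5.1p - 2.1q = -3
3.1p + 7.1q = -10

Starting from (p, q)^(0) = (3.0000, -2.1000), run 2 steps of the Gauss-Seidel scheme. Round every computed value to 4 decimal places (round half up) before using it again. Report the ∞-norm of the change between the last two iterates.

Iteration 1:
  p = (-3 - (-2.1)·-2.1000) / (5.1) = -1.4529
  q = (-10 - (3.1)·-1.4529) / (7.1) = -0.7741
Iteration 2:
  p = (-3 - (-2.1)·-0.7741) / (5.1) = -0.9070
  q = (-10 - (3.1)·-0.9070) / (7.1) = -1.0124
Change: (0.5459, -0.2383) → max |·| = 0.5459

0.5459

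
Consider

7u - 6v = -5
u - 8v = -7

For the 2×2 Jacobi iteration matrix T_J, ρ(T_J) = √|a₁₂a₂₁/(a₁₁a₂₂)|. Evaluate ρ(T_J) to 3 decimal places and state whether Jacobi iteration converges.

0.327

a₁₂a₂₁/(a₁₁a₂₂) = (-6)·(1) / ((7)·(-8)) = 0.107143
ρ = √|0.107143| = √0.107143 = 0.327
ρ < 1, so Jacobi converges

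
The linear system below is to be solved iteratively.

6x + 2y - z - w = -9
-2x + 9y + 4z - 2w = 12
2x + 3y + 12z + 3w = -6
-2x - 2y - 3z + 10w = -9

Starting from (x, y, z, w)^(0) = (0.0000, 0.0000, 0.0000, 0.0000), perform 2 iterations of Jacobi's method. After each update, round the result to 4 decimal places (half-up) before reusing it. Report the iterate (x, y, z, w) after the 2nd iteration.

(-2.1778, 1.0222, -0.3583, -1.0833)

Iteration 1:
  x = (-9 - (2)·0.0000 - (-1)·0.0000 - (-1)·0.0000) / (6) = -1.5000
  y = (12 - (-2)·0.0000 - (4)·0.0000 - (-2)·0.0000) / (9) = 1.3333
  z = (-6 - (2)·0.0000 - (3)·0.0000 - (3)·0.0000) / (12) = -0.5000
  w = (-9 - (-2)·0.0000 - (-2)·0.0000 - (-3)·0.0000) / (10) = -0.9000
Iteration 2:
  x = (-9 - (2)·1.3333 - (-1)·-0.5000 - (-1)·-0.9000) / (6) = -2.1778
  y = (12 - (-2)·-1.5000 - (4)·-0.5000 - (-2)·-0.9000) / (9) = 1.0222
  z = (-6 - (2)·-1.5000 - (3)·1.3333 - (3)·-0.9000) / (12) = -0.3583
  w = (-9 - (-2)·-1.5000 - (-2)·1.3333 - (-3)·-0.5000) / (10) = -1.0833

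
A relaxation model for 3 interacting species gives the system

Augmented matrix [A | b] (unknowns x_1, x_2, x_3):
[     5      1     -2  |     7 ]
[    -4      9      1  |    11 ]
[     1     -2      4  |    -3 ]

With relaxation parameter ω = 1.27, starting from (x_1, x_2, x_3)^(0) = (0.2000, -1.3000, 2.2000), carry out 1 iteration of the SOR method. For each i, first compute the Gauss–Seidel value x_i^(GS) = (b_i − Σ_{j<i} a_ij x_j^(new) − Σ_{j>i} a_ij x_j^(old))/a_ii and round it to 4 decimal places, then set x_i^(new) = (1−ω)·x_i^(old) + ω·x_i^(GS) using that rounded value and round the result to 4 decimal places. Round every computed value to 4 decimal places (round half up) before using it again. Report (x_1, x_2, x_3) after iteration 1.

Iteration 1:
  x_1: GS value = (7 - (1)·-1.3000 - (-2)·2.2000) / (5) = 2.5400;  x_1 ← (1−ω)·0.2000 + ω·2.5400 = 3.1718
  x_2: GS value = (11 - (-4)·3.1718 - (1)·2.2000) / (9) = 2.3875;  x_2 ← (1−ω)·-1.3000 + ω·2.3875 = 3.3831
  x_3: GS value = (-3 - (1)·3.1718 - (-2)·3.3831) / (4) = 0.1486;  x_3 ← (1−ω)·2.2000 + ω·0.1486 = -0.4053

(3.1718, 3.3831, -0.4053)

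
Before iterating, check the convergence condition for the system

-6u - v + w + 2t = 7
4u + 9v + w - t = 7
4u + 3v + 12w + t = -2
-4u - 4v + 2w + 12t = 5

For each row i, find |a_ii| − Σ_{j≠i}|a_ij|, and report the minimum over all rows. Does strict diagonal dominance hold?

row 1: |-6| − (1+1+2) = 2
row 2: |9| − (4+1+1) = 3
row 3: |12| − (4+3+1) = 4
row 4: |12| − (4+4+2) = 2
minimum over rows = 2 → strictly diagonally dominant (convergence guaranteed)

2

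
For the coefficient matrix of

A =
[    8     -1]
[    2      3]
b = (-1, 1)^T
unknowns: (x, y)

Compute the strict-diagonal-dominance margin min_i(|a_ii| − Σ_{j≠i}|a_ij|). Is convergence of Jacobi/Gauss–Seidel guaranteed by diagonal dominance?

row 1: |8| − (1) = 7
row 2: |3| − (2) = 1
minimum over rows = 1 → strictly diagonally dominant (convergence guaranteed)

1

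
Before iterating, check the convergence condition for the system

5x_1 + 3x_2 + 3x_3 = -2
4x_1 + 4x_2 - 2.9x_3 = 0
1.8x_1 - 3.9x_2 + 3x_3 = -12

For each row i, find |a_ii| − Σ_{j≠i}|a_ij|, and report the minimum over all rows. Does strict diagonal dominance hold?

-2.9

row 1: |5| − (3+3) = -1
row 2: |4| − (4+2.9) = -2.9
row 3: |3| − (1.8+3.9) = -2.7
minimum over rows = -2.9 → not strictly diagonally dominant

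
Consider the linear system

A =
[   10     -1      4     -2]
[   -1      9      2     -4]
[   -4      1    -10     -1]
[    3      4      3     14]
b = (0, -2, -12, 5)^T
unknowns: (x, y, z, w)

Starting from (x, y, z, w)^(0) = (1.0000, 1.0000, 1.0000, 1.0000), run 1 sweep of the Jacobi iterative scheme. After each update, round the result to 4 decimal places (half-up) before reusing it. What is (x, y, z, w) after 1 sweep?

Iteration 1:
  x = (0 - (-1)·1.0000 - (4)·1.0000 - (-2)·1.0000) / (10) = -0.1000
  y = (-2 - (-1)·1.0000 - (2)·1.0000 - (-4)·1.0000) / (9) = 0.1111
  z = (-12 - (-4)·1.0000 - (1)·1.0000 - (-1)·1.0000) / (-10) = 0.8000
  w = (5 - (3)·1.0000 - (4)·1.0000 - (3)·1.0000) / (14) = -0.3571

(-0.1000, 0.1111, 0.8000, -0.3571)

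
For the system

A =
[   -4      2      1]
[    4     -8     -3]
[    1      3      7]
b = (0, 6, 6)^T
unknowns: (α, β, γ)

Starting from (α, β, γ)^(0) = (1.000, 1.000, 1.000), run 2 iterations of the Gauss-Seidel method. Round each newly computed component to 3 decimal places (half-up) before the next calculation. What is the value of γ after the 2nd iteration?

Iteration 1:
  α = (0 - (2)·1.000 - (1)·1.000) / (-4) = 0.750
  β = (6 - (4)·0.750 - (-3)·1.000) / (-8) = -0.750
  γ = (6 - (1)·0.750 - (3)·-0.750) / (7) = 1.071
Iteration 2:
  α = (0 - (2)·-0.750 - (1)·1.071) / (-4) = -0.107
  β = (6 - (4)·-0.107 - (-3)·1.071) / (-8) = -1.205
  γ = (6 - (1)·-0.107 - (3)·-1.205) / (7) = 1.389

1.389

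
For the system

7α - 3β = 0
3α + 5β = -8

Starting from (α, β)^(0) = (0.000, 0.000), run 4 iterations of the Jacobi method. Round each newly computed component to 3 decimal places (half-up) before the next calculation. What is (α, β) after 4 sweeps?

(-0.509, -1.188)

Iteration 1:
  α = (0 - (-3)·0.000) / (7) = 0.000
  β = (-8 - (3)·0.000) / (5) = -1.600
Iteration 2:
  α = (0 - (-3)·-1.600) / (7) = -0.686
  β = (-8 - (3)·0.000) / (5) = -1.600
Iteration 3:
  α = (0 - (-3)·-1.600) / (7) = -0.686
  β = (-8 - (3)·-0.686) / (5) = -1.188
Iteration 4:
  α = (0 - (-3)·-1.188) / (7) = -0.509
  β = (-8 - (3)·-0.686) / (5) = -1.188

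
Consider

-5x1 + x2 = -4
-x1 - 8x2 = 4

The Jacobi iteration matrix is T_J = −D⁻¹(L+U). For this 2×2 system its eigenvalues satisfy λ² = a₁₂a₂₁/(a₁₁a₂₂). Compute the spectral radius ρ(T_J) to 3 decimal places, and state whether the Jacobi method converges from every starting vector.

0.158

a₁₂a₂₁/(a₁₁a₂₂) = (1)·(-1) / ((-5)·(-8)) = -0.025000
ρ = √|-0.025000| = √0.025000 = 0.158
ρ < 1, so Jacobi converges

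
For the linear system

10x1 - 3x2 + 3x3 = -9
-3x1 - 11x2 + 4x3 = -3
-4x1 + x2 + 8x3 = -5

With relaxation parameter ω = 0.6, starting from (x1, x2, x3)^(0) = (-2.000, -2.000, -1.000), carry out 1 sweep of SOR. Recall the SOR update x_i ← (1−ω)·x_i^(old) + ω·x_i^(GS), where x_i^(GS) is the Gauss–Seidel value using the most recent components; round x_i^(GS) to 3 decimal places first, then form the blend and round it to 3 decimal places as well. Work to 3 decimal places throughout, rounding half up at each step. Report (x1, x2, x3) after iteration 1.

Iteration 1:
  x1: GS value = (-9 - (-3)·-2.000 - (3)·-1.000) / (10) = -1.200;  x1 ← (1−ω)·-2.000 + ω·-1.200 = -1.520
  x2: GS value = (-3 - (-3)·-1.520 - (4)·-1.000) / (-11) = 0.324;  x2 ← (1−ω)·-2.000 + ω·0.324 = -0.606
  x3: GS value = (-5 - (-4)·-1.520 - (1)·-0.606) / (8) = -1.309;  x3 ← (1−ω)·-1.000 + ω·-1.309 = -1.185

(-1.520, -0.606, -1.185)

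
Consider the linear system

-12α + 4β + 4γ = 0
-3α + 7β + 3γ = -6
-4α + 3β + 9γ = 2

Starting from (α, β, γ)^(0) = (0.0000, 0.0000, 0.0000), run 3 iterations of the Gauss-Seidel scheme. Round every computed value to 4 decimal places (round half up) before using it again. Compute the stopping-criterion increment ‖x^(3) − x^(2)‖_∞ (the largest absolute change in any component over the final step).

Iteration 1:
  α = (0 - (4)·0.0000 - (4)·0.0000) / (-12) = 0.0000
  β = (-6 - (-3)·0.0000 - (3)·0.0000) / (7) = -0.8571
  γ = (2 - (-4)·0.0000 - (3)·-0.8571) / (9) = 0.5079
Iteration 2:
  α = (0 - (4)·-0.8571 - (4)·0.5079) / (-12) = -0.1164
  β = (-6 - (-3)·-0.1164 - (3)·0.5079) / (7) = -1.1247
  γ = (2 - (-4)·-0.1164 - (3)·-1.1247) / (9) = 0.5454
Iteration 3:
  α = (0 - (4)·-1.1247 - (4)·0.5454) / (-12) = -0.1931
  β = (-6 - (-3)·-0.1931 - (3)·0.5454) / (7) = -1.1736
  γ = (2 - (-4)·-0.1931 - (3)·-1.1736) / (9) = 0.5276
Change: (-0.0767, -0.0489, -0.0178) → max |·| = 0.0767

0.0767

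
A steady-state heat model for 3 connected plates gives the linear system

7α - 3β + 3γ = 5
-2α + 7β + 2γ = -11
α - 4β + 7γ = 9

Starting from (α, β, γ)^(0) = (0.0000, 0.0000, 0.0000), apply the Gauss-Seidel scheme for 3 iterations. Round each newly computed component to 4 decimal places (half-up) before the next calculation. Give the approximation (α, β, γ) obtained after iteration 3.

Iteration 1:
  α = (5 - (-3)·0.0000 - (3)·0.0000) / (7) = 0.7143
  β = (-11 - (-2)·0.7143 - (2)·0.0000) / (7) = -1.3673
  γ = (9 - (1)·0.7143 - (-4)·-1.3673) / (7) = 0.4024
Iteration 2:
  α = (5 - (-3)·-1.3673 - (3)·0.4024) / (7) = -0.0442
  β = (-11 - (-2)·-0.0442 - (2)·0.4024) / (7) = -1.6990
  γ = (9 - (1)·-0.0442 - (-4)·-1.6990) / (7) = 0.3212
Iteration 3:
  α = (5 - (-3)·-1.6990 - (3)·0.3212) / (7) = -0.1515
  β = (-11 - (-2)·-0.1515 - (2)·0.3212) / (7) = -1.7065
  γ = (9 - (1)·-0.1515 - (-4)·-1.7065) / (7) = 0.3322

(-0.1515, -1.7065, 0.3322)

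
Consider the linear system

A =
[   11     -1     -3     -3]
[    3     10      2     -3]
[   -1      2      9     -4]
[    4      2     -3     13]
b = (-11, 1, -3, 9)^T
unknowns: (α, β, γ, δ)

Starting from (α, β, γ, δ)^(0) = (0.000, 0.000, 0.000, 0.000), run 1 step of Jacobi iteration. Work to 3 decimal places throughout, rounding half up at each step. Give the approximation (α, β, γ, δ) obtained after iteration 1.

(-1.000, 0.100, -0.333, 0.692)

Iteration 1:
  α = (-11 - (-1)·0.000 - (-3)·0.000 - (-3)·0.000) / (11) = -1.000
  β = (1 - (3)·0.000 - (2)·0.000 - (-3)·0.000) / (10) = 0.100
  γ = (-3 - (-1)·0.000 - (2)·0.000 - (-4)·0.000) / (9) = -0.333
  δ = (9 - (4)·0.000 - (2)·0.000 - (-3)·0.000) / (13) = 0.692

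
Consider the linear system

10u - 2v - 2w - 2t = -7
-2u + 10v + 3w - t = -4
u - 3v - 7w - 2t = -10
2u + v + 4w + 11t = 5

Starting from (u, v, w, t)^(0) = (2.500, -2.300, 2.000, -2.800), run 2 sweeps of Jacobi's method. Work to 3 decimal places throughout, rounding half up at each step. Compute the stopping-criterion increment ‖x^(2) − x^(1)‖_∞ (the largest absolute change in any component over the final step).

1.849

Iteration 1:
  u = (-7 - (-2)·-2.300 - (-2)·2.000 - (-2)·-2.800) / (10) = -1.320
  v = (-4 - (-2)·2.500 - (3)·2.000 - (-1)·-2.800) / (10) = -0.780
  w = (-10 - (1)·2.500 - (-3)·-2.300 - (-2)·-2.800) / (-7) = 3.571
  t = (5 - (2)·2.500 - (1)·-2.300 - (4)·2.000) / (11) = -0.518
Iteration 2:
  u = (-7 - (-2)·-0.780 - (-2)·3.571 - (-2)·-0.518) / (10) = -0.245
  v = (-4 - (-2)·-1.320 - (3)·3.571 - (-1)·-0.518) / (10) = -1.787
  w = (-10 - (1)·-1.320 - (-3)·-0.780 - (-2)·-0.518) / (-7) = 1.722
  t = (5 - (2)·-1.320 - (1)·-0.780 - (4)·3.571) / (11) = -0.533
Change: (1.075, -1.007, -1.849, -0.015) → max |·| = 1.849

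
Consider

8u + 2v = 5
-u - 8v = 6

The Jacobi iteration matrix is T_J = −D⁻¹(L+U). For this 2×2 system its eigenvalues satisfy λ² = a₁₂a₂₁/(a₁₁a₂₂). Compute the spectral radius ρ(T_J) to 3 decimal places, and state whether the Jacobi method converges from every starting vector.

0.177

a₁₂a₂₁/(a₁₁a₂₂) = (2)·(-1) / ((8)·(-8)) = 0.031250
ρ = √|0.031250| = √0.031250 = 0.177
ρ < 1, so Jacobi converges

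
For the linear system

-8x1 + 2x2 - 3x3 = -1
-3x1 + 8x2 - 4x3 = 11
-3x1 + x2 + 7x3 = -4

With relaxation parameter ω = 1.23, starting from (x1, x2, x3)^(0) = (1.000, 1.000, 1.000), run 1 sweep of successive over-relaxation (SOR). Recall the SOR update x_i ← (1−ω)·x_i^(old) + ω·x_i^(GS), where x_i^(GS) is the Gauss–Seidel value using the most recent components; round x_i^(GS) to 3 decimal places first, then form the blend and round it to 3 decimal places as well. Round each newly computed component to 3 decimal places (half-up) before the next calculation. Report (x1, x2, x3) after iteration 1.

Iteration 1:
  x1: GS value = (-1 - (2)·1.000 - (-3)·1.000) / (-8) = 0.000;  x1 ← (1−ω)·1.000 + ω·0.000 = -0.230
  x2: GS value = (11 - (-3)·-0.230 - (-4)·1.000) / (8) = 1.789;  x2 ← (1−ω)·1.000 + ω·1.789 = 1.970
  x3: GS value = (-4 - (-3)·-0.230 - (1)·1.970) / (7) = -0.951;  x3 ← (1−ω)·1.000 + ω·-0.951 = -1.400

(-0.230, 1.970, -1.400)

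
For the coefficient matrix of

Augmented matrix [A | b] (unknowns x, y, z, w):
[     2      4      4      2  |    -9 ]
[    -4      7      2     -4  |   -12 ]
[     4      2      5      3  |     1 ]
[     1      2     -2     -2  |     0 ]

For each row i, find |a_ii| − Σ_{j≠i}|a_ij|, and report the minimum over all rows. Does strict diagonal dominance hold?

row 1: |2| − (4+4+2) = -8
row 2: |7| − (4+2+4) = -3
row 3: |5| − (4+2+3) = -4
row 4: |-2| − (1+2+2) = -3
minimum over rows = -8 → not strictly diagonally dominant

-8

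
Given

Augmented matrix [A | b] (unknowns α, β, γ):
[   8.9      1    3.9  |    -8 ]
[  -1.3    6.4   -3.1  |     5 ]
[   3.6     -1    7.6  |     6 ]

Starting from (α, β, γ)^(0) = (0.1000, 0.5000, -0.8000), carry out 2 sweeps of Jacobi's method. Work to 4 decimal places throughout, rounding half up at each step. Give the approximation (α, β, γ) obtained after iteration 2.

Iteration 1:
  α = (-8 - (1)·0.5000 - (3.9)·-0.8000) / (8.9) = -0.6045
  β = (5 - (-1.3)·0.1000 - (-3.1)·-0.8000) / (6.4) = 0.4141
  γ = (6 - (3.6)·0.1000 - (-1)·0.5000) / (7.6) = 0.8079
Iteration 2:
  α = (-8 - (1)·0.4141 - (3.9)·0.8079) / (8.9) = -1.2994
  β = (5 - (-1.3)·-0.6045 - (-3.1)·0.8079) / (6.4) = 1.0498
  γ = (6 - (3.6)·-0.6045 - (-1)·0.4141) / (7.6) = 1.1303

(-1.2994, 1.0498, 1.1303)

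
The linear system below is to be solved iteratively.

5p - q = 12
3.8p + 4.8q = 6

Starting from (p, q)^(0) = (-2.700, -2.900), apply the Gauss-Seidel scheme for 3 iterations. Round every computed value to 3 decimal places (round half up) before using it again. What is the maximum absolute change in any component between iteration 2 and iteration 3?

0.086

Iteration 1:
  p = (12 - (-1)·-2.900) / (5) = 1.820
  q = (6 - (3.8)·1.820) / (4.8) = -0.191
Iteration 2:
  p = (12 - (-1)·-0.191) / (5) = 2.362
  q = (6 - (3.8)·2.362) / (4.8) = -0.620
Iteration 3:
  p = (12 - (-1)·-0.620) / (5) = 2.276
  q = (6 - (3.8)·2.276) / (4.8) = -0.552
Change: (-0.086, 0.068) → max |·| = 0.086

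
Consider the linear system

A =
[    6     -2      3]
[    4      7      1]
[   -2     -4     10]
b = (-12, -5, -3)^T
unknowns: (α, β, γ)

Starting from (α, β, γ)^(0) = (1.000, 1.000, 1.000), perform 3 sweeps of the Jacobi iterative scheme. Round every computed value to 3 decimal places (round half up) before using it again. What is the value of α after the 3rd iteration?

Iteration 1:
  α = (-12 - (-2)·1.000 - (3)·1.000) / (6) = -2.167
  β = (-5 - (4)·1.000 - (1)·1.000) / (7) = -1.429
  γ = (-3 - (-2)·1.000 - (-4)·1.000) / (10) = 0.300
Iteration 2:
  α = (-12 - (-2)·-1.429 - (3)·0.300) / (6) = -2.626
  β = (-5 - (4)·-2.167 - (1)·0.300) / (7) = 0.481
  γ = (-3 - (-2)·-2.167 - (-4)·-1.429) / (10) = -1.305
Iteration 3:
  α = (-12 - (-2)·0.481 - (3)·-1.305) / (6) = -1.187
  β = (-5 - (4)·-2.626 - (1)·-1.305) / (7) = 0.973
  γ = (-3 - (-2)·-2.626 - (-4)·0.481) / (10) = -0.633

-1.187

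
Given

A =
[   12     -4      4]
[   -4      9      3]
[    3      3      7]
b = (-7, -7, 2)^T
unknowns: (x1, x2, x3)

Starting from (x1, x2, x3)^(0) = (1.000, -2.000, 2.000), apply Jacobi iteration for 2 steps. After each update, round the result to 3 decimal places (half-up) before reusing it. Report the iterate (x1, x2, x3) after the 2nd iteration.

Iteration 1:
  x1 = (-7 - (-4)·-2.000 - (4)·2.000) / (12) = -1.917
  x2 = (-7 - (-4)·1.000 - (3)·2.000) / (9) = -1.000
  x3 = (2 - (3)·1.000 - (3)·-2.000) / (7) = 0.714
Iteration 2:
  x1 = (-7 - (-4)·-1.000 - (4)·0.714) / (12) = -1.155
  x2 = (-7 - (-4)·-1.917 - (3)·0.714) / (9) = -1.868
  x3 = (2 - (3)·-1.917 - (3)·-1.000) / (7) = 1.536

(-1.155, -1.868, 1.536)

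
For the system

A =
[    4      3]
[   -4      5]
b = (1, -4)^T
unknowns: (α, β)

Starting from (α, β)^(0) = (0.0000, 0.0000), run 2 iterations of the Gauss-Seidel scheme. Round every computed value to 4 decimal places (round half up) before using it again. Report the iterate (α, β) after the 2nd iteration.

(0.7000, -0.2400)

Iteration 1:
  α = (1 - (3)·0.0000) / (4) = 0.2500
  β = (-4 - (-4)·0.2500) / (5) = -0.6000
Iteration 2:
  α = (1 - (3)·-0.6000) / (4) = 0.7000
  β = (-4 - (-4)·0.7000) / (5) = -0.2400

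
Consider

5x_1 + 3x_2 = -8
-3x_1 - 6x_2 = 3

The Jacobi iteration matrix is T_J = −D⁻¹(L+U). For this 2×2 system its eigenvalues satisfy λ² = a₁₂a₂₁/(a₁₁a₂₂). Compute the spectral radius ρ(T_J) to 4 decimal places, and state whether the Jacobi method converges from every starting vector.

0.5477

a₁₂a₂₁/(a₁₁a₂₂) = (3)·(-3) / ((5)·(-6)) = 0.300000
ρ = √|0.300000| = √0.300000 = 0.5477
ρ < 1, so Jacobi converges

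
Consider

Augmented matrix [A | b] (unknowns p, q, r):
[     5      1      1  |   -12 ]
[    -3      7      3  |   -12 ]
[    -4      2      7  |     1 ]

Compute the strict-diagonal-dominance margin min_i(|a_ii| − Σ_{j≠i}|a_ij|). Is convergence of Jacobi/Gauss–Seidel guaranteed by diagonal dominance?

1

row 1: |5| − (1+1) = 3
row 2: |7| − (3+3) = 1
row 3: |7| − (4+2) = 1
minimum over rows = 1 → strictly diagonally dominant (convergence guaranteed)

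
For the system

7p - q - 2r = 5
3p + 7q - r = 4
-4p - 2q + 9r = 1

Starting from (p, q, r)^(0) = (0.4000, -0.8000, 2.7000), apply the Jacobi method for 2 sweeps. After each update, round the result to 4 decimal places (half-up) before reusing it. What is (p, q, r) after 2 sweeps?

(0.8583, -0.0004, 0.8952)

Iteration 1:
  p = (5 - (-1)·-0.8000 - (-2)·2.7000) / (7) = 1.3714
  q = (4 - (3)·0.4000 - (-1)·2.7000) / (7) = 0.7857
  r = (1 - (-4)·0.4000 - (-2)·-0.8000) / (9) = 0.1111
Iteration 2:
  p = (5 - (-1)·0.7857 - (-2)·0.1111) / (7) = 0.8583
  q = (4 - (3)·1.3714 - (-1)·0.1111) / (7) = -0.0004
  r = (1 - (-4)·1.3714 - (-2)·0.7857) / (9) = 0.8952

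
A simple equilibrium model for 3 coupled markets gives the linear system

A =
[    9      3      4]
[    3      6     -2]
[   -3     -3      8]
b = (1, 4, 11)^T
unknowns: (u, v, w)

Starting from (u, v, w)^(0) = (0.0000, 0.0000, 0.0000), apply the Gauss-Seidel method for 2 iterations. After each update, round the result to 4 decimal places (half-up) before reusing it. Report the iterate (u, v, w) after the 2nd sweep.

(-0.8241, 1.6273, 1.6762)

Iteration 1:
  u = (1 - (3)·0.0000 - (4)·0.0000) / (9) = 0.1111
  v = (4 - (3)·0.1111 - (-2)·0.0000) / (6) = 0.6111
  w = (11 - (-3)·0.1111 - (-3)·0.6111) / (8) = 1.6458
Iteration 2:
  u = (1 - (3)·0.6111 - (4)·1.6458) / (9) = -0.8241
  v = (4 - (3)·-0.8241 - (-2)·1.6458) / (6) = 1.6273
  w = (11 - (-3)·-0.8241 - (-3)·1.6273) / (8) = 1.6762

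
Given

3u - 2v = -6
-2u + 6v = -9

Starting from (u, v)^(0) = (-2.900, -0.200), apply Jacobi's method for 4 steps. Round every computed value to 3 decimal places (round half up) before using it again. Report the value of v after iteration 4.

-2.658

Iteration 1:
  u = (-6 - (-2)·-0.200) / (3) = -2.133
  v = (-9 - (-2)·-2.900) / (6) = -2.467
Iteration 2:
  u = (-6 - (-2)·-2.467) / (3) = -3.645
  v = (-9 - (-2)·-2.133) / (6) = -2.211
Iteration 3:
  u = (-6 - (-2)·-2.211) / (3) = -3.474
  v = (-9 - (-2)·-3.645) / (6) = -2.715
Iteration 4:
  u = (-6 - (-2)·-2.715) / (3) = -3.810
  v = (-9 - (-2)·-3.474) / (6) = -2.658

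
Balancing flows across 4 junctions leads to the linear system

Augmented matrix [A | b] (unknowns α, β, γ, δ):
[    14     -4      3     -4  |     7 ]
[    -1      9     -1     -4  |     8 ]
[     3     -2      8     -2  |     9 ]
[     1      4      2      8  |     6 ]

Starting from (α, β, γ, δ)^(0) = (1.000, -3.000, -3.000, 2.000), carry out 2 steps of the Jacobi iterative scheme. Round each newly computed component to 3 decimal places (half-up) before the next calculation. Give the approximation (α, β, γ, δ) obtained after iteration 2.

Iteration 1:
  α = (7 - (-4)·-3.000 - (3)·-3.000 - (-4)·2.000) / (14) = 0.857
  β = (8 - (-1)·1.000 - (-1)·-3.000 - (-4)·2.000) / (9) = 1.556
  γ = (9 - (3)·1.000 - (-2)·-3.000 - (-2)·2.000) / (8) = 0.500
  δ = (6 - (1)·1.000 - (4)·-3.000 - (2)·-3.000) / (8) = 2.875
Iteration 2:
  α = (7 - (-4)·1.556 - (3)·0.500 - (-4)·2.875) / (14) = 1.659
  β = (8 - (-1)·0.857 - (-1)·0.500 - (-4)·2.875) / (9) = 2.317
  γ = (9 - (3)·0.857 - (-2)·1.556 - (-2)·2.875) / (8) = 1.911
  δ = (6 - (1)·0.857 - (4)·1.556 - (2)·0.500) / (8) = -0.260

(1.659, 2.317, 1.911, -0.260)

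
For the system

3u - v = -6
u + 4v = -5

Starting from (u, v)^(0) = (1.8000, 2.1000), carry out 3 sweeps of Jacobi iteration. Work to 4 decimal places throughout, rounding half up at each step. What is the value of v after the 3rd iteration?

Iteration 1:
  u = (-6 - (-1)·2.1000) / (3) = -1.3000
  v = (-5 - (1)·1.8000) / (4) = -1.7000
Iteration 2:
  u = (-6 - (-1)·-1.7000) / (3) = -2.5667
  v = (-5 - (1)·-1.3000) / (4) = -0.9250
Iteration 3:
  u = (-6 - (-1)·-0.9250) / (3) = -2.3083
  v = (-5 - (1)·-2.5667) / (4) = -0.6083

-0.6083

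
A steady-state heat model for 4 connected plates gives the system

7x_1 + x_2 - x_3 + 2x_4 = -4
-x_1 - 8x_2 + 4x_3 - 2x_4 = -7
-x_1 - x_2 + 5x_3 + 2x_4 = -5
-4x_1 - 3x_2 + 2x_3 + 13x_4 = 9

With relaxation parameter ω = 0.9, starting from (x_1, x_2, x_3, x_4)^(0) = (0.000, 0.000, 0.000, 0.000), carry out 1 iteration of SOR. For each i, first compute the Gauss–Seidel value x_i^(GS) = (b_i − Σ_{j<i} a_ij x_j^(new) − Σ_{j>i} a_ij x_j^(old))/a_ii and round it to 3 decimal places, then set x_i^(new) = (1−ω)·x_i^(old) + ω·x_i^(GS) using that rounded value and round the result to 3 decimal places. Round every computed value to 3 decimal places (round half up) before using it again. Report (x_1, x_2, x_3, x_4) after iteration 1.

Iteration 1:
  x_1: GS value = (-4 - (1)·0.000 - (-1)·0.000 - (2)·0.000) / (7) = -0.571;  x_1 ← (1−ω)·0.000 + ω·-0.571 = -0.514
  x_2: GS value = (-7 - (-1)·-0.514 - (4)·0.000 - (-2)·0.000) / (-8) = 0.939;  x_2 ← (1−ω)·0.000 + ω·0.939 = 0.845
  x_3: GS value = (-5 - (-1)·-0.514 - (-1)·0.845 - (2)·0.000) / (5) = -0.934;  x_3 ← (1−ω)·0.000 + ω·-0.934 = -0.841
  x_4: GS value = (9 - (-4)·-0.514 - (-3)·0.845 - (2)·-0.841) / (13) = 0.859;  x_4 ← (1−ω)·0.000 + ω·0.859 = 0.773

(-0.514, 0.845, -0.841, 0.773)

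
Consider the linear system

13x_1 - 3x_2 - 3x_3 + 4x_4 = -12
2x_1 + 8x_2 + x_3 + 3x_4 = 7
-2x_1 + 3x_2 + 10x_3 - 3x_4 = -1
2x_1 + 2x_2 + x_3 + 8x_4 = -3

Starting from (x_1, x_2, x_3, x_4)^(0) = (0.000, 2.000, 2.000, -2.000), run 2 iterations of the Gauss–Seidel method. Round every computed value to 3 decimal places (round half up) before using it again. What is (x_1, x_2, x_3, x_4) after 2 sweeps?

Iteration 1:
  x_1 = (-12 - (-3)·2.000 - (-3)·2.000 - (4)·-2.000) / (13) = 0.615
  x_2 = (7 - (2)·0.615 - (1)·2.000 - (3)·-2.000) / (8) = 1.221
  x_3 = (-1 - (-2)·0.615 - (3)·1.221 - (-3)·-2.000) / (10) = -0.943
  x_4 = (-3 - (2)·0.615 - (2)·1.221 - (1)·-0.943) / (8) = -0.716
Iteration 2:
  x_1 = (-12 - (-3)·1.221 - (-3)·-0.943 - (4)·-0.716) / (13) = -0.639
  x_2 = (7 - (2)·-0.639 - (1)·-0.943 - (3)·-0.716) / (8) = 1.421
  x_3 = (-1 - (-2)·-0.639 - (3)·1.421 - (-3)·-0.716) / (10) = -0.869
  x_4 = (-3 - (2)·-0.639 - (2)·1.421 - (1)·-0.869) / (8) = -0.462

(-0.639, 1.421, -0.869, -0.462)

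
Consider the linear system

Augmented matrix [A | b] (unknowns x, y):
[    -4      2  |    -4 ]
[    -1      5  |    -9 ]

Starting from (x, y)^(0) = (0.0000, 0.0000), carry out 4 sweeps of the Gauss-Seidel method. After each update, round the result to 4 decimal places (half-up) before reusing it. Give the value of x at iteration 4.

0.1120

Iteration 1:
  x = (-4 - (2)·0.0000) / (-4) = 1.0000
  y = (-9 - (-1)·1.0000) / (5) = -1.6000
Iteration 2:
  x = (-4 - (2)·-1.6000) / (-4) = 0.2000
  y = (-9 - (-1)·0.2000) / (5) = -1.7600
Iteration 3:
  x = (-4 - (2)·-1.7600) / (-4) = 0.1200
  y = (-9 - (-1)·0.1200) / (5) = -1.7760
Iteration 4:
  x = (-4 - (2)·-1.7760) / (-4) = 0.1120
  y = (-9 - (-1)·0.1120) / (5) = -1.7776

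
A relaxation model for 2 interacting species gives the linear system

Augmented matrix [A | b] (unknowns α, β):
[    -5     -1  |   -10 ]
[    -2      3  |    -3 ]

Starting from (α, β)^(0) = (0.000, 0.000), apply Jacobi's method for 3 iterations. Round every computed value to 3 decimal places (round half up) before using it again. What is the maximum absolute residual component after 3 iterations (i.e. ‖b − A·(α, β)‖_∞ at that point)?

0.535

Iteration 1:
  α = (-10 - (-1)·0.000) / (-5) = 2.000
  β = (-3 - (-2)·0.000) / (3) = -1.000
Iteration 2:
  α = (-10 - (-1)·-1.000) / (-5) = 2.200
  β = (-3 - (-2)·2.000) / (3) = 0.333
Iteration 3:
  α = (-10 - (-1)·0.333) / (-5) = 1.933
  β = (-3 - (-2)·2.200) / (3) = 0.467
Residual b − A·x = (0.132, -0.535); ∞-norm = 0.535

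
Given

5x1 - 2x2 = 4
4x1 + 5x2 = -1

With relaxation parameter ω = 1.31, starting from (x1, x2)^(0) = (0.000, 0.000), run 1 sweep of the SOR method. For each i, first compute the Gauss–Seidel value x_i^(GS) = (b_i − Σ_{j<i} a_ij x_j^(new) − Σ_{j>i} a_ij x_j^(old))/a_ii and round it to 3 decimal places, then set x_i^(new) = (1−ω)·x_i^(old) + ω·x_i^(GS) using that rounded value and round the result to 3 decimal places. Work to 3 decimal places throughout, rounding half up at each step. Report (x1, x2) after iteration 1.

Iteration 1:
  x1: GS value = (4 - (-2)·0.000) / (5) = 0.800;  x1 ← (1−ω)·0.000 + ω·0.800 = 1.048
  x2: GS value = (-1 - (4)·1.048) / (5) = -1.038;  x2 ← (1−ω)·0.000 + ω·-1.038 = -1.360

(1.048, -1.360)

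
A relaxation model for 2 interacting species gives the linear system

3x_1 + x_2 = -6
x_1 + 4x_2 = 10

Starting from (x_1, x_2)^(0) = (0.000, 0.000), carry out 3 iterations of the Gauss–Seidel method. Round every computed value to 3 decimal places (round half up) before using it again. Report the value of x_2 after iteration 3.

Iteration 1:
  x_1 = (-6 - (1)·0.000) / (3) = -2.000
  x_2 = (10 - (1)·-2.000) / (4) = 3.000
Iteration 2:
  x_1 = (-6 - (1)·3.000) / (3) = -3.000
  x_2 = (10 - (1)·-3.000) / (4) = 3.250
Iteration 3:
  x_1 = (-6 - (1)·3.250) / (3) = -3.083
  x_2 = (10 - (1)·-3.083) / (4) = 3.271

3.271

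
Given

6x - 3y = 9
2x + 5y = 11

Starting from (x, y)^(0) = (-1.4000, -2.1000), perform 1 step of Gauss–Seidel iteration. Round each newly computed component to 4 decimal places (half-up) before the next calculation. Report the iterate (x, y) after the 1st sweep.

Iteration 1:
  x = (9 - (-3)·-2.1000) / (6) = 0.4500
  y = (11 - (2)·0.4500) / (5) = 2.0200

(0.4500, 2.0200)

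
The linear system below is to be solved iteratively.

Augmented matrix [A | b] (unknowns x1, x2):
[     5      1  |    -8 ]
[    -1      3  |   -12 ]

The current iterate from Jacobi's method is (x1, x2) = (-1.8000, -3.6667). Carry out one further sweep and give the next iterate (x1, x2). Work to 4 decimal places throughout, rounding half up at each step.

One sweep:
  x1 = (-8 - (1)·-3.6667) / (5) = -0.8667
  x2 = (-12 - (-1)·-1.8000) / (3) = -4.6000

(-0.8667, -4.6000)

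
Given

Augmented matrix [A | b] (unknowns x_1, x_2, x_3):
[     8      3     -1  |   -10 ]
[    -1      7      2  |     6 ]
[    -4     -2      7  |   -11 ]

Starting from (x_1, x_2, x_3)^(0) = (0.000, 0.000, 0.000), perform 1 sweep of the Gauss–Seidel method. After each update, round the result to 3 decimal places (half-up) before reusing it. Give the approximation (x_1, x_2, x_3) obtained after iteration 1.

(-1.250, 0.679, -2.092)

Iteration 1:
  x_1 = (-10 - (3)·0.000 - (-1)·0.000) / (8) = -1.250
  x_2 = (6 - (-1)·-1.250 - (2)·0.000) / (7) = 0.679
  x_3 = (-11 - (-4)·-1.250 - (-2)·0.679) / (7) = -2.092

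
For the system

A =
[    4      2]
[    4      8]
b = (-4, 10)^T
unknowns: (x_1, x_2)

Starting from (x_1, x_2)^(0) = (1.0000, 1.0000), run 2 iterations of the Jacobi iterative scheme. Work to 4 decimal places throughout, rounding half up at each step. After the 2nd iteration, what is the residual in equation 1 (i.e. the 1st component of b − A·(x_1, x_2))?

Iteration 1:
  x_1 = (-4 - (2)·1.0000) / (4) = -1.5000
  x_2 = (10 - (4)·1.0000) / (8) = 0.7500
Iteration 2:
  x_1 = (-4 - (2)·0.7500) / (4) = -1.3750
  x_2 = (10 - (4)·-1.5000) / (8) = 2.0000
Residual b − A·x = (-2.5000, -0.5000)

-2.5000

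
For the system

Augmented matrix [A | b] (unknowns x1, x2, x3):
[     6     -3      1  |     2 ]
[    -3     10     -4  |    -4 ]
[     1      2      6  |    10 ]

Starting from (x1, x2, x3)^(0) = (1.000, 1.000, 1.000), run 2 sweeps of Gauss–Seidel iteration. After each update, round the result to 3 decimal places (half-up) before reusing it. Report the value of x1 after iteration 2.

Iteration 1:
  x1 = (2 - (-3)·1.000 - (1)·1.000) / (6) = 0.667
  x2 = (-4 - (-3)·0.667 - (-4)·1.000) / (10) = 0.200
  x3 = (10 - (1)·0.667 - (2)·0.200) / (6) = 1.489
Iteration 2:
  x1 = (2 - (-3)·0.200 - (1)·1.489) / (6) = 0.185
  x2 = (-4 - (-3)·0.185 - (-4)·1.489) / (10) = 0.251
  x3 = (10 - (1)·0.185 - (2)·0.251) / (6) = 1.552

0.185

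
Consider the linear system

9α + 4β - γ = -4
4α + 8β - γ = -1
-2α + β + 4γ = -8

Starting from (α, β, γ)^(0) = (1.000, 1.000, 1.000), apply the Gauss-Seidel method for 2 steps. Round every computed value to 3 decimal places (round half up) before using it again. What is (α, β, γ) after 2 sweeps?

(-0.894, 0.011, -2.450)

Iteration 1:
  α = (-4 - (4)·1.000 - (-1)·1.000) / (9) = -0.778
  β = (-1 - (4)·-0.778 - (-1)·1.000) / (8) = 0.389
  γ = (-8 - (-2)·-0.778 - (1)·0.389) / (4) = -2.486
Iteration 2:
  α = (-4 - (4)·0.389 - (-1)·-2.486) / (9) = -0.894
  β = (-1 - (4)·-0.894 - (-1)·-2.486) / (8) = 0.011
  γ = (-8 - (-2)·-0.894 - (1)·0.011) / (4) = -2.450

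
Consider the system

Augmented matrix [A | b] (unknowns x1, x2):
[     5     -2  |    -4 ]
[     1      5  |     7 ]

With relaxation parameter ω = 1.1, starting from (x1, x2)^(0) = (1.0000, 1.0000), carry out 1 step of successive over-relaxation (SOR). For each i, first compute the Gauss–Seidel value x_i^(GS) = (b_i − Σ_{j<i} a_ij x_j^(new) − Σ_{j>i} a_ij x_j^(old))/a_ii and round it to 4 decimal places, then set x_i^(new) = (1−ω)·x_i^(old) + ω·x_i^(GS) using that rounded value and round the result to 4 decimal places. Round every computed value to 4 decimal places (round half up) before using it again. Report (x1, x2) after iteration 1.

(-0.5400, 1.5588)

Iteration 1:
  x1: GS value = (-4 - (-2)·1.0000) / (5) = -0.4000;  x1 ← (1−ω)·1.0000 + ω·-0.4000 = -0.5400
  x2: GS value = (7 - (1)·-0.5400) / (5) = 1.5080;  x2 ← (1−ω)·1.0000 + ω·1.5080 = 1.5588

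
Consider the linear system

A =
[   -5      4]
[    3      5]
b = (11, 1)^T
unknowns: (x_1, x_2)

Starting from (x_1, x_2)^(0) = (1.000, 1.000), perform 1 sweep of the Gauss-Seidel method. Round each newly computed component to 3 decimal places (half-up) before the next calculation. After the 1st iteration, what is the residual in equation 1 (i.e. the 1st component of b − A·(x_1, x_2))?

-0.160

Iteration 1:
  x_1 = (11 - (4)·1.000) / (-5) = -1.400
  x_2 = (1 - (3)·-1.400) / (5) = 1.040
Residual b − A·x = (-0.160, 0.000)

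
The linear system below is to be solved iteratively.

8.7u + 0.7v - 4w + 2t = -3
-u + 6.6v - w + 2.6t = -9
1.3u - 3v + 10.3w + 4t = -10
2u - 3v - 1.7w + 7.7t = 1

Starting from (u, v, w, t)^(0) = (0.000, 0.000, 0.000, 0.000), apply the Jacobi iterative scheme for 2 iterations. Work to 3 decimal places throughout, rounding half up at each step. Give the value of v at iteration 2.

-1.614

Iteration 1:
  u = (-3 - (0.7)·0.000 - (-4)·0.000 - (2)·0.000) / (8.7) = -0.345
  v = (-9 - (-1)·0.000 - (-1)·0.000 - (2.6)·0.000) / (6.6) = -1.364
  w = (-10 - (1.3)·0.000 - (-3)·0.000 - (4)·0.000) / (10.3) = -0.971
  t = (1 - (2)·0.000 - (-3)·0.000 - (-1.7)·0.000) / (7.7) = 0.130
Iteration 2:
  u = (-3 - (0.7)·-1.364 - (-4)·-0.971 - (2)·0.130) / (8.7) = -0.711
  v = (-9 - (-1)·-0.345 - (-1)·-0.971 - (2.6)·0.130) / (6.6) = -1.614
  w = (-10 - (1.3)·-0.345 - (-3)·-1.364 - (4)·0.130) / (10.3) = -1.375
  t = (1 - (2)·-0.345 - (-3)·-1.364 - (-1.7)·-0.971) / (7.7) = -0.526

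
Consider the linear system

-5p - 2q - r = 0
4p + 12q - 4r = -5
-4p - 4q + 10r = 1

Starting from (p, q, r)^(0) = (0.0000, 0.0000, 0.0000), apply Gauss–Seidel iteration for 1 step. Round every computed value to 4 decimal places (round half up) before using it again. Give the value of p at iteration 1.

0.0000

Iteration 1:
  p = (0 - (-2)·0.0000 - (-1)·0.0000) / (-5) = 0.0000
  q = (-5 - (4)·0.0000 - (-4)·0.0000) / (12) = -0.4167
  r = (1 - (-4)·0.0000 - (-4)·-0.4167) / (10) = -0.0667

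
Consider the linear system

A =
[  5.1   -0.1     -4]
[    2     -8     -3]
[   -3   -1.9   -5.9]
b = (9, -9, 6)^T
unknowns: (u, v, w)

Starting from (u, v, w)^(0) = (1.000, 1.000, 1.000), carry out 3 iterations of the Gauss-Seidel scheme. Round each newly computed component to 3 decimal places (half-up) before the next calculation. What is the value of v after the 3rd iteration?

Iteration 1:
  u = (9 - (-0.1)·1.000 - (-4)·1.000) / (5.1) = 2.569
  v = (-9 - (2)·2.569 - (-3)·1.000) / (-8) = 1.392
  w = (6 - (-3)·2.569 - (-1.9)·1.392) / (-5.9) = -2.771
Iteration 2:
  u = (9 - (-0.1)·1.392 - (-4)·-2.771) / (5.1) = -0.381
  v = (-9 - (2)·-0.381 - (-3)·-2.771) / (-8) = 2.069
  w = (6 - (-3)·-0.381 - (-1.9)·2.069) / (-5.9) = -1.490
Iteration 3:
  u = (9 - (-0.1)·2.069 - (-4)·-1.490) / (5.1) = 0.637
  v = (-9 - (2)·0.637 - (-3)·-1.490) / (-8) = 1.843
  w = (6 - (-3)·0.637 - (-1.9)·1.843) / (-5.9) = -1.934

1.843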